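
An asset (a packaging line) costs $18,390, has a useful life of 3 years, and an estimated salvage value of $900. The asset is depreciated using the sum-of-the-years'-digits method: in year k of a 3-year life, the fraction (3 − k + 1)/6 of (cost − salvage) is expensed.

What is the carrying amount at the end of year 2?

Depreciable base = $18,390 − $900 = $17,490.
Sum of the years' digits = 3+2+1 = 6.
Year 1: $17,490 × 3/6 = $8,745. Book value $9,645.
Year 2: $17,490 × 2/6 = $5,830. Book value $3,815.

$3,815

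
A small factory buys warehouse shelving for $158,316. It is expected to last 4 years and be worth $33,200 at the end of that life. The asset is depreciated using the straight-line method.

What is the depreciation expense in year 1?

Depreciable base = $158,316 − $33,200 = $125,116.
Annual expense = $125,116 / 4 = $31,279.

$31,279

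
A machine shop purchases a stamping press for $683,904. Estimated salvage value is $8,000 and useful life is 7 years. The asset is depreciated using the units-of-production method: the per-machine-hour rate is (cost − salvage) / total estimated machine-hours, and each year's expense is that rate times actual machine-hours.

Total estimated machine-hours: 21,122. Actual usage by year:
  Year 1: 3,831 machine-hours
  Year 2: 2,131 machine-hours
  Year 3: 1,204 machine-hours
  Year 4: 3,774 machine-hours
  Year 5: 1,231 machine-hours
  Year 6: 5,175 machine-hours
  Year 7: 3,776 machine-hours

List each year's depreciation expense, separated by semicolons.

Depreciable base = $683,904 − $8,000 = $675,904.
Rate = $675,904 / 21,122 machine-hours = $32 per machine-hour.
Year 1: 3,831 × $32 = $122,592. Book value $561,312.
Year 2: 2,131 × $32 = $68,192. Book value $493,120.
Year 3: 1,204 × $32 = $38,528. Book value $454,592.
Year 4: 3,774 × $32 = $120,768. Book value $333,824.
Year 5: 1,231 × $32 = $39,392. Book value $294,432.
Year 6: 5,175 × $32 = $165,600. Book value $128,832.
Year 7: 3,776 × $32 = $120,832. Book value $8,000.

$122,592; $68,192; $38,528; $120,768; $39,392; $165,600; $120,832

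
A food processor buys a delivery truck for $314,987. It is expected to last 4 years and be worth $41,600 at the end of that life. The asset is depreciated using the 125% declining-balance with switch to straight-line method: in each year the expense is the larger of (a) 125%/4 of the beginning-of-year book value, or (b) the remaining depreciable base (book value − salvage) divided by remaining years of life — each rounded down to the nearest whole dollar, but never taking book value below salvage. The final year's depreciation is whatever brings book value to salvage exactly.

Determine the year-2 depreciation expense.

Depreciable base = $314,987 − $41,600 = $273,387.
Year 1: DB = ⌊$314,987 × 125%/4⌋ = $98,433; SL = ⌊$273,387/4⌋ = $68,346 → take DB $98,433. Book value $216,554.
Year 2: DB = ⌊$216,554 × 125%/4⌋ = $67,673; SL = ⌊$174,954/3⌋ = $58,318 → take DB $67,673. Book value $148,881.

$67,673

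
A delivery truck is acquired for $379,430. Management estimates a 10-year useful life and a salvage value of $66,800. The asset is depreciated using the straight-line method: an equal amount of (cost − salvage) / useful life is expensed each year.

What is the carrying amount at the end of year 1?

Depreciable base = $379,430 − $66,800 = $312,630.
Annual expense = $312,630 / 10 = $31,263.
End of year 1: book value $348,167.

$348,167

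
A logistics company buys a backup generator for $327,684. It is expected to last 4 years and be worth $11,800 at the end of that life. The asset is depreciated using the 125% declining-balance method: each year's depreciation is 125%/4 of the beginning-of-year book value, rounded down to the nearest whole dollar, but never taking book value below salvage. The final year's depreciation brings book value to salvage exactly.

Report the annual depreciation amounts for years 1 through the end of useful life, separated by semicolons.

$102,401; $70,400; $48,400; $94,683

Depreciable base = $327,684 − $11,800 = $315,884.
Year 1: ⌊$327,684 × 125%/4⌋ = $102,401. Book value $225,283.
Year 2: ⌊$225,283 × 125%/4⌋ = $70,400. Book value $154,883.
Year 3: ⌊$154,883 × 125%/4⌋ = $48,400. Book value $106,483.
Year 4 (final): $106,483 − $11,800 = $94,683. Book value $11,800.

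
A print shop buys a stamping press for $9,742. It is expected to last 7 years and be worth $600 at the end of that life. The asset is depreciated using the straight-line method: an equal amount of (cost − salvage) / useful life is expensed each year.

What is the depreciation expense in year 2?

Depreciable base = $9,742 − $600 = $9,142.
Annual expense = $9,142 / 7 = $1,306.

$1,306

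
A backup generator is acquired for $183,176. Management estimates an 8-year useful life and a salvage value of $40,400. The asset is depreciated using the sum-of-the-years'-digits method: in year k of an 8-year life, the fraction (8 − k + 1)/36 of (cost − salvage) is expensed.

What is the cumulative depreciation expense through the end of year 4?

$103,116

Depreciable base = $183,176 − $40,400 = $142,776.
Sum of the years' digits = 8+7+6+5+4+3+2+1 = 36.
Year 1: $142,776 × 8/36 = $31,728. Book value $151,448.
Year 2: $142,776 × 7/36 = $27,762. Book value $123,686.
Year 3: $142,776 × 6/36 = $23,796. Book value $99,890.
Year 4: $142,776 × 5/36 = $19,830. Book value $80,060.
Accumulated through year 4 = $183,176 − $80,060 = $103,116.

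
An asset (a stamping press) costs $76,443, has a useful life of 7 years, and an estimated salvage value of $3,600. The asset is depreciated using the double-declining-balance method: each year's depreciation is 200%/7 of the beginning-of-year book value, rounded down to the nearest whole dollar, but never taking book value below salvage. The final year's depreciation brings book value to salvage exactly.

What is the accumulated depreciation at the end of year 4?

$56,543

Depreciable base = $76,443 − $3,600 = $72,843.
Year 1: ⌊$76,443 × 200%/7⌋ = $21,840. Book value $54,603.
Year 2: ⌊$54,603 × 200%/7⌋ = $15,600. Book value $39,003.
Year 3: ⌊$39,003 × 200%/7⌋ = $11,143. Book value $27,860.
Year 4: ⌊$27,860 × 200%/7⌋ = $7,960. Book value $19,900.
Accumulated through year 4 = $76,443 − $19,900 = $56,543.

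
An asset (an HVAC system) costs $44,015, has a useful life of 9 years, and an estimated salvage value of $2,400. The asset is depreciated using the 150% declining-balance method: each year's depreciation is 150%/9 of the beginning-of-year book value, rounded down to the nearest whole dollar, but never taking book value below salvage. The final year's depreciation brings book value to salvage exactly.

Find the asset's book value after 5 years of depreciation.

Depreciable base = $44,015 − $2,400 = $41,615.
Year 1: ⌊$44,015 × 150%/9⌋ = $7,335. Book value $36,680.
Year 2: ⌊$36,680 × 150%/9⌋ = $6,113. Book value $30,567.
Year 3: ⌊$30,567 × 150%/9⌋ = $5,094. Book value $25,473.
Year 4: ⌊$25,473 × 150%/9⌋ = $4,245. Book value $21,228.
Year 5: ⌊$21,228 × 150%/9⌋ = $3,538. Book value $17,690.

$17,690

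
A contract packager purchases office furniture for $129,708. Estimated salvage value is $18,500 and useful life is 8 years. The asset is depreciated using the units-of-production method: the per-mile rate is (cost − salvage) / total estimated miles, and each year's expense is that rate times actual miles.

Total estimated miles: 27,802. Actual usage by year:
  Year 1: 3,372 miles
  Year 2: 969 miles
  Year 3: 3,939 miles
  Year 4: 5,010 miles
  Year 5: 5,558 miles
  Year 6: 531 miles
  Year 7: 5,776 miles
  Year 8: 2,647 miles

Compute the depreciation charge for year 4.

$20,040

Depreciable base = $129,708 − $18,500 = $111,208.
Rate = $111,208 / 27,802 miles = $4 per mile.
Year 1: 3,372 × $4 = $13,488. Book value $116,220.
Year 2: 969 × $4 = $3,876. Book value $112,344.
Year 3: 3,939 × $4 = $15,756. Book value $96,588.
Year 4: 5,010 × $4 = $20,040. Book value $76,548.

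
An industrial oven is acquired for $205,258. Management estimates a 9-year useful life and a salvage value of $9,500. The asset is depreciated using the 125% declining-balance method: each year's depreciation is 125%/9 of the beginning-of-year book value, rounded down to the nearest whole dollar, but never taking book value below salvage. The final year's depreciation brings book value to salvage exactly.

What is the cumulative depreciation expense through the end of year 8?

$143,202

Depreciable base = $205,258 − $9,500 = $195,758.
Year 1: ⌊$205,258 × 125%/9⌋ = $28,508. Book value $176,750.
Year 2: ⌊$176,750 × 125%/9⌋ = $24,548. Book value $152,202.
Year 3: ⌊$152,202 × 125%/9⌋ = $21,139. Book value $131,063.
Year 4: ⌊$131,063 × 125%/9⌋ = $18,203. Book value $112,860.
Year 5: ⌊$112,860 × 125%/9⌋ = $15,675. Book value $97,185.
Year 6: ⌊$97,185 × 125%/9⌋ = $13,497. Book value $83,688.
Year 7: ⌊$83,688 × 125%/9⌋ = $11,623. Book value $72,065.
Year 8: ⌊$72,065 × 125%/9⌋ = $10,009. Book value $62,056.
Accumulated through year 8 = $205,258 − $62,056 = $143,202.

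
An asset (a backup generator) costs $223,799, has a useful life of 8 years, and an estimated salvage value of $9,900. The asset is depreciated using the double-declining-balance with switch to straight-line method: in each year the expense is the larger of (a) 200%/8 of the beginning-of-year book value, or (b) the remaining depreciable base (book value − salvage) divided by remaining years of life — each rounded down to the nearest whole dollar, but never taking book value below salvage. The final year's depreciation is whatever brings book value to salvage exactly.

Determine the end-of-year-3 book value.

$94,416

Depreciable base = $223,799 − $9,900 = $213,899.
Year 1: DB = ⌊$223,799 × 200%/8⌋ = $55,949; SL = ⌊$213,899/8⌋ = $26,737 → take DB $55,949. Book value $167,850.
Year 2: DB = ⌊$167,850 × 200%/8⌋ = $41,962; SL = ⌊$157,950/7⌋ = $22,564 → take DB $41,962. Book value $125,888.
Year 3: DB = ⌊$125,888 × 200%/8⌋ = $31,472; SL = ⌊$115,988/6⌋ = $19,331 → take DB $31,472. Book value $94,416.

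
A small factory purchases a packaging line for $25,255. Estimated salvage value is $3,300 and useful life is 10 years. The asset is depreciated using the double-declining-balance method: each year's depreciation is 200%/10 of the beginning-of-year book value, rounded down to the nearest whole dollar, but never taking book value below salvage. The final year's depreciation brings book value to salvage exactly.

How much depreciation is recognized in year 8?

$1,059

Depreciable base = $25,255 − $3,300 = $21,955.
Year 1: ⌊$25,255 × 200%/10⌋ = $5,051. Book value $20,204.
Year 2: ⌊$20,204 × 200%/10⌋ = $4,040. Book value $16,164.
Year 3: ⌊$16,164 × 200%/10⌋ = $3,232. Book value $12,932.
Year 4: ⌊$12,932 × 200%/10⌋ = $2,586. Book value $10,346.
Year 5: ⌊$10,346 × 200%/10⌋ = $2,069. Book value $8,277.
Year 6: ⌊$8,277 × 200%/10⌋ = $1,655. Book value $6,622.
Year 7: ⌊$6,622 × 200%/10⌋ = $1,324. Book value $5,298.
Year 8: ⌊$5,298 × 200%/10⌋ = $1,059. Book value $4,239.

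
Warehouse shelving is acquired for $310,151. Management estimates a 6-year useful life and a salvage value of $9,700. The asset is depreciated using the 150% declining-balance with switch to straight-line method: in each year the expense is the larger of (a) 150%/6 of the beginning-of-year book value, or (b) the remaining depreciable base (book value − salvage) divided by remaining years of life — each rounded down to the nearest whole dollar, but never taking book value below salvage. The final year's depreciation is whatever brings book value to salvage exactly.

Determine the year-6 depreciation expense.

$40,382

Depreciable base = $310,151 − $9,700 = $300,451.
Year 1: DB = ⌊$310,151 × 150%/6⌋ = $77,537; SL = ⌊$300,451/6⌋ = $50,075 → take DB $77,537. Book value $232,614.
Year 2: DB = ⌊$232,614 × 150%/6⌋ = $58,153; SL = ⌊$222,914/5⌋ = $44,582 → take DB $58,153. Book value $174,461.
Year 3: DB = ⌊$174,461 × 150%/6⌋ = $43,615; SL = ⌊$164,761/4⌋ = $41,190 → take DB $43,615. Book value $130,846.
Year 4: DB = ⌊$130,846 × 150%/6⌋ = $32,711; SL = ⌊$121,146/3⌋ = $40,382 → take SL $40,382. Book value $90,464.
Year 5: DB = ⌊$90,464 × 150%/6⌋ = $22,616; SL = ⌊$80,764/2⌋ = $40,382 → take SL $40,382. Book value $50,082.
Year 6 (final): $50,082 − $9,700 = $40,382. Book value $9,700.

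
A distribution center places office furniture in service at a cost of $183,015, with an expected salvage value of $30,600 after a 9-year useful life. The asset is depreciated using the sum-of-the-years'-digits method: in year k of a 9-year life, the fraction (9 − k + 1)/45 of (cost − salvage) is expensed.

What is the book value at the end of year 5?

Depreciable base = $183,015 − $30,600 = $152,415.
Sum of the years' digits = 9+8+7+6+5+4+3+2+1 = 45.
Year 1: $152,415 × 9/45 = $30,483. Book value $152,532.
Year 2: $152,415 × 8/45 = $27,096. Book value $125,436.
Year 3: $152,415 × 7/45 = $23,709. Book value $101,727.
Year 4: $152,415 × 6/45 = $20,322. Book value $81,405.
Year 5: $152,415 × 5/45 = $16,935. Book value $64,470.

$64,470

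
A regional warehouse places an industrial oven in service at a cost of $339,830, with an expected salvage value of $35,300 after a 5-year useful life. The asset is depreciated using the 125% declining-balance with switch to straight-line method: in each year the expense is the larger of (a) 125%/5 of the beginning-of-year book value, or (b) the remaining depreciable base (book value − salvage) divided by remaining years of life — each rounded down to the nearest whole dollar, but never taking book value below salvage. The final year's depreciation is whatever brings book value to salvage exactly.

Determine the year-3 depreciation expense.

Depreciable base = $339,830 − $35,300 = $304,530.
Year 1: DB = ⌊$339,830 × 125%/5⌋ = $84,957; SL = ⌊$304,530/5⌋ = $60,906 → take DB $84,957. Book value $254,873.
Year 2: DB = ⌊$254,873 × 125%/5⌋ = $63,718; SL = ⌊$219,573/4⌋ = $54,893 → take DB $63,718. Book value $191,155.
Year 3: DB = ⌊$191,155 × 125%/5⌋ = $47,788; SL = ⌊$155,855/3⌋ = $51,951 → take SL $51,951. Book value $139,204.

$51,951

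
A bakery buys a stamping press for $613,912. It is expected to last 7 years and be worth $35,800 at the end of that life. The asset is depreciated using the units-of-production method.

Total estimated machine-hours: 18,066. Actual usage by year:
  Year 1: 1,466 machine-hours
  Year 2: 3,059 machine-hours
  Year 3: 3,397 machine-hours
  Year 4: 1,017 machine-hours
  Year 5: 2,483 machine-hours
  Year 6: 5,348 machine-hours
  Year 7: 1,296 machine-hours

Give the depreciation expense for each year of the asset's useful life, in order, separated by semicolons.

$46,912; $97,888; $108,704; $32,544; $79,456; $171,136; $41,472

Depreciable base = $613,912 − $35,800 = $578,112.
Rate = $578,112 / 18,066 machine-hours = $32 per machine-hour.
Year 1: 1,466 × $32 = $46,912. Book value $567,000.
Year 2: 3,059 × $32 = $97,888. Book value $469,112.
Year 3: 3,397 × $32 = $108,704. Book value $360,408.
Year 4: 1,017 × $32 = $32,544. Book value $327,864.
Year 5: 2,483 × $32 = $79,456. Book value $248,408.
Year 6: 5,348 × $32 = $171,136. Book value $77,272.
Year 7: 1,296 × $32 = $41,472. Book value $35,800.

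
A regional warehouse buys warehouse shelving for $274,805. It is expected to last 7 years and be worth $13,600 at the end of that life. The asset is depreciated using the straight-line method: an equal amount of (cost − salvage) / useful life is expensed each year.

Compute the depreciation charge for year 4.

Depreciable base = $274,805 − $13,600 = $261,205.
Annual expense = $261,205 / 7 = $37,315.

$37,315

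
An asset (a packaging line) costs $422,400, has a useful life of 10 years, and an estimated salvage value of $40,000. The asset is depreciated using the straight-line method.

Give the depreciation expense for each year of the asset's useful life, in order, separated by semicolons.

Depreciable base = $422,400 − $40,000 = $382,400.
Annual expense = $382,400 / 10 = $38,240.
End of year 1: book value $384,160.
End of year 2: book value $345,920.
End of year 3: book value $307,680.
End of year 4: book value $269,440.
End of year 5: book value $231,200.
End of year 6: book value $192,960.
End of year 7: book value $154,720.
End of year 8: book value $116,480.
End of year 9: book value $78,240.
End of year 10: book value $40,000.

$38,240; $38,240; $38,240; $38,240; $38,240; $38,240; $38,240; $38,240; $38,240; $38,240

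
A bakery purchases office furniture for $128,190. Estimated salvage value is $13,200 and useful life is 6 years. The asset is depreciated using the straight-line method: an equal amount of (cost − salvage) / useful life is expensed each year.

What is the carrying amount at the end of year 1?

Depreciable base = $128,190 − $13,200 = $114,990.
Annual expense = $114,990 / 6 = $19,165.
End of year 1: book value $109,025.

$109,025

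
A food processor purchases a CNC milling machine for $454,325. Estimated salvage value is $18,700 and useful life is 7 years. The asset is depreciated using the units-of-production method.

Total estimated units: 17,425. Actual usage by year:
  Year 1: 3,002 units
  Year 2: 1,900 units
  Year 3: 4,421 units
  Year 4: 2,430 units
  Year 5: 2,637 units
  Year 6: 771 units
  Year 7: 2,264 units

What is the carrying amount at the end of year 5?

Depreciable base = $454,325 − $18,700 = $435,625.
Rate = $435,625 / 17,425 units = $25 per unit.
Year 1: 3,002 × $25 = $75,050. Book value $379,275.
Year 2: 1,900 × $25 = $47,500. Book value $331,775.
Year 3: 4,421 × $25 = $110,525. Book value $221,250.
Year 4: 2,430 × $25 = $60,750. Book value $160,500.
Year 5: 2,637 × $25 = $65,925. Book value $94,575.

$94,575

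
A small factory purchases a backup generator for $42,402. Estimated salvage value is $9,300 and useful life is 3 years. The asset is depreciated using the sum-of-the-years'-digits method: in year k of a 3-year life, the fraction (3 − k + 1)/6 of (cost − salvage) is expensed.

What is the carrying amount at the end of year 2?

Depreciable base = $42,402 − $9,300 = $33,102.
Sum of the years' digits = 3+2+1 = 6.
Year 1: $33,102 × 3/6 = $16,551. Book value $25,851.
Year 2: $33,102 × 2/6 = $11,034. Book value $14,817.

$14,817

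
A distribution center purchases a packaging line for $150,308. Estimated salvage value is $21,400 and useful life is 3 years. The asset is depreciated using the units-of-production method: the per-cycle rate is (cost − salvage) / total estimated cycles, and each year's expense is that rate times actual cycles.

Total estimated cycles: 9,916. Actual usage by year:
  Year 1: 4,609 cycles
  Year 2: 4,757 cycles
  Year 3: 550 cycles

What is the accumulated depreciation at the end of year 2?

$121,758

Depreciable base = $150,308 − $21,400 = $128,908.
Rate = $128,908 / 9,916 cycles = $13 per cycle.
Year 1: 4,609 × $13 = $59,917. Book value $90,391.
Year 2: 4,757 × $13 = $61,841. Book value $28,550.
Accumulated through year 2 = $150,308 − $28,550 = $121,758.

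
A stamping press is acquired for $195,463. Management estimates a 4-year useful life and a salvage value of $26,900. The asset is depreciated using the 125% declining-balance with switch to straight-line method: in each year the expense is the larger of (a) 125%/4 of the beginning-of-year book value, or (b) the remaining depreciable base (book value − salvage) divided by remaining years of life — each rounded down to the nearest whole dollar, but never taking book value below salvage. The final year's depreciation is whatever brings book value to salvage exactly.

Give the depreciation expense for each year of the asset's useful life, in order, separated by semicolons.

$61,082; $41,994; $32,743; $32,744

Depreciable base = $195,463 − $26,900 = $168,563.
Year 1: DB = ⌊$195,463 × 125%/4⌋ = $61,082; SL = ⌊$168,563/4⌋ = $42,140 → take DB $61,082. Book value $134,381.
Year 2: DB = ⌊$134,381 × 125%/4⌋ = $41,994; SL = ⌊$107,481/3⌋ = $35,827 → take DB $41,994. Book value $92,387.
Year 3: DB = ⌊$92,387 × 125%/4⌋ = $28,870; SL = ⌊$65,487/2⌋ = $32,743 → take SL $32,743. Book value $59,644.
Year 4 (final): $59,644 − $26,900 = $32,744. Book value $26,900.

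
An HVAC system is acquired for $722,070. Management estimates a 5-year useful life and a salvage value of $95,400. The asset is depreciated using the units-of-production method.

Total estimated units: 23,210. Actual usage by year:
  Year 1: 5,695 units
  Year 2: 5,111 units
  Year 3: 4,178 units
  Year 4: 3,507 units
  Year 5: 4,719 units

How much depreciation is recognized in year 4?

Depreciable base = $722,070 − $95,400 = $626,670.
Rate = $626,670 / 23,210 units = $27 per unit.
Year 1: 5,695 × $27 = $153,765. Book value $568,305.
Year 2: 5,111 × $27 = $137,997. Book value $430,308.
Year 3: 4,178 × $27 = $112,806. Book value $317,502.
Year 4: 3,507 × $27 = $94,689. Book value $222,813.

$94,689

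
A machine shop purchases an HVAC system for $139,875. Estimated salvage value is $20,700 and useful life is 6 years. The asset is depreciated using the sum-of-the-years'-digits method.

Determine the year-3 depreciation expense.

Depreciable base = $139,875 − $20,700 = $119,175.
Sum of the years' digits = 6+5+4+3+2+1 = 21.
Year 1: $119,175 × 6/21 = $34,050. Book value $105,825.
Year 2: $119,175 × 5/21 = $28,375. Book value $77,450.
Year 3: $119,175 × 4/21 = $22,700. Book value $54,750.

$22,700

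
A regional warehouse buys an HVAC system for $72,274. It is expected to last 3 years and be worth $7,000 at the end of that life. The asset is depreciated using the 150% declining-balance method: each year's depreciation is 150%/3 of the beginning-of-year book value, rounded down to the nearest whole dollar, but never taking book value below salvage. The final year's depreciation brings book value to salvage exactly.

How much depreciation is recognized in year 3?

Depreciable base = $72,274 − $7,000 = $65,274.
Year 1: ⌊$72,274 × 150%/3⌋ = $36,137. Book value $36,137.
Year 2: ⌊$36,137 × 150%/3⌋ = $18,068. Book value $18,069.
Year 3 (final): $18,069 − $7,000 = $11,069. Book value $7,000.

$11,069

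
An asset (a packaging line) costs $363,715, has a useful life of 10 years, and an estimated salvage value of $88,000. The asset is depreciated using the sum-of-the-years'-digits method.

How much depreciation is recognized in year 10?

Depreciable base = $363,715 − $88,000 = $275,715.
Sum of the years' digits = 10+9+8+7+6+5+4+3+2+1 = 55.
Year 1: $275,715 × 10/55 = $50,130. Book value $313,585.
Year 2: $275,715 × 9/55 = $45,117. Book value $268,468.
Year 3: $275,715 × 8/55 = $40,104. Book value $228,364.
Year 4: $275,715 × 7/55 = $35,091. Book value $193,273.
Year 5: $275,715 × 6/55 = $30,078. Book value $163,195.
Year 6: $275,715 × 5/55 = $25,065. Book value $138,130.
Year 7: $275,715 × 4/55 = $20,052. Book value $118,078.
Year 8: $275,715 × 3/55 = $15,039. Book value $103,039.
Year 9: $275,715 × 2/55 = $10,026. Book value $93,013.
Year 10: $275,715 × 1/55 = $5,013. Book value $88,000.

$5,013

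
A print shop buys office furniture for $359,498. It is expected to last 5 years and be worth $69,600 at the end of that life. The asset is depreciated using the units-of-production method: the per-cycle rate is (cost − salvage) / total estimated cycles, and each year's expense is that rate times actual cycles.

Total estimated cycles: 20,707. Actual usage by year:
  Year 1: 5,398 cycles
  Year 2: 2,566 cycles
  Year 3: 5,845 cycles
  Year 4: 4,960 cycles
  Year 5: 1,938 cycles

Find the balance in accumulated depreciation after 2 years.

$111,496

Depreciable base = $359,498 − $69,600 = $289,898.
Rate = $289,898 / 20,707 cycles = $14 per cycle.
Year 1: 5,398 × $14 = $75,572. Book value $283,926.
Year 2: 2,566 × $14 = $35,924. Book value $248,002.
Accumulated through year 2 = $359,498 − $248,002 = $111,496.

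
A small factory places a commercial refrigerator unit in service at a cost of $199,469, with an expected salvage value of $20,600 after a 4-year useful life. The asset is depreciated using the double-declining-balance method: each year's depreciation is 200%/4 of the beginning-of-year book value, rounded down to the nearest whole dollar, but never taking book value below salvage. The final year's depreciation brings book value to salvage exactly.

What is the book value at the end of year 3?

$24,934

Depreciable base = $199,469 − $20,600 = $178,869.
Year 1: ⌊$199,469 × 200%/4⌋ = $99,734. Book value $99,735.
Year 2: ⌊$99,735 × 200%/4⌋ = $49,867. Book value $49,868.
Year 3: ⌊$49,868 × 200%/4⌋ = $24,934. Book value $24,934.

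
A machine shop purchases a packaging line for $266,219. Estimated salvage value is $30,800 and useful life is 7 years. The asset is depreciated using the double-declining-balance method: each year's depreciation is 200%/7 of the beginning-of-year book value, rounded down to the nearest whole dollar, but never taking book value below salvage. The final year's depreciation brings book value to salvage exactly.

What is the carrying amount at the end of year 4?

Depreciable base = $266,219 − $30,800 = $235,419.
Year 1: ⌊$266,219 × 200%/7⌋ = $76,062. Book value $190,157.
Year 2: ⌊$190,157 × 200%/7⌋ = $54,330. Book value $135,827.
Year 3: ⌊$135,827 × 200%/7⌋ = $38,807. Book value $97,020.
Year 4: ⌊$97,020 × 200%/7⌋ = $27,720. Book value $69,300.

$69,300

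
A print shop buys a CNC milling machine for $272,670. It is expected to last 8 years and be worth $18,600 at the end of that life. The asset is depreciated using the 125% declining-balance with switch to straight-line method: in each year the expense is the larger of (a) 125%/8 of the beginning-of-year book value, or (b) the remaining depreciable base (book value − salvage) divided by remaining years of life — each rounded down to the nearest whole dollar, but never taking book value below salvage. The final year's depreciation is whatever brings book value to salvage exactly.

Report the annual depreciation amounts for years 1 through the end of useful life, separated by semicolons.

Depreciable base = $272,670 − $18,600 = $254,070.
Year 1: DB = ⌊$272,670 × 125%/8⌋ = $42,604; SL = ⌊$254,070/8⌋ = $31,758 → take DB $42,604. Book value $230,066.
Year 2: DB = ⌊$230,066 × 125%/8⌋ = $35,947; SL = ⌊$211,466/7⌋ = $30,209 → take DB $35,947. Book value $194,119.
Year 3: DB = ⌊$194,119 × 125%/8⌋ = $30,331; SL = ⌊$175,519/6⌋ = $29,253 → take DB $30,331. Book value $163,788.
Year 4: DB = ⌊$163,788 × 125%/8⌋ = $25,591; SL = ⌊$145,188/5⌋ = $29,037 → take SL $29,037. Book value $134,751.
Year 5: DB = ⌊$134,751 × 125%/8⌋ = $21,054; SL = ⌊$116,151/4⌋ = $29,037 → take SL $29,037. Book value $105,714.
Year 6: DB = ⌊$105,714 × 125%/8⌋ = $16,517; SL = ⌊$87,114/3⌋ = $29,038 → take SL $29,038. Book value $76,676.
Year 7: DB = ⌊$76,676 × 125%/8⌋ = $11,980; SL = ⌊$58,076/2⌋ = $29,038 → take SL $29,038. Book value $47,638.
Year 8 (final): $47,638 − $18,600 = $29,038. Book value $18,600.

$42,604; $35,947; $30,331; $29,037; $29,037; $29,038; $29,038; $29,038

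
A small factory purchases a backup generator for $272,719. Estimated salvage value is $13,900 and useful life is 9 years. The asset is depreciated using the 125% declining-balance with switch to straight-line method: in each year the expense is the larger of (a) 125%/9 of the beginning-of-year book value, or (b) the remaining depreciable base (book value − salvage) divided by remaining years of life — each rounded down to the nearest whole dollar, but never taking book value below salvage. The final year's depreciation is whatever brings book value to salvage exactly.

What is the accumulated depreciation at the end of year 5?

$151,991

Depreciable base = $272,719 − $13,900 = $258,819.
Year 1: DB = ⌊$272,719 × 125%/9⌋ = $37,877; SL = ⌊$258,819/9⌋ = $28,757 → take DB $37,877. Book value $234,842.
Year 2: DB = ⌊$234,842 × 125%/9⌋ = $32,616; SL = ⌊$220,942/8⌋ = $27,617 → take DB $32,616. Book value $202,226.
Year 3: DB = ⌊$202,226 × 125%/9⌋ = $28,086; SL = ⌊$188,326/7⌋ = $26,903 → take DB $28,086. Book value $174,140.
Year 4: DB = ⌊$174,140 × 125%/9⌋ = $24,186; SL = ⌊$160,240/6⌋ = $26,706 → take SL $26,706. Book value $147,434.
Year 5: DB = ⌊$147,434 × 125%/9⌋ = $20,476; SL = ⌊$133,534/5⌋ = $26,706 → take SL $26,706. Book value $120,728.
Accumulated through year 5 = $272,719 − $120,728 = $151,991.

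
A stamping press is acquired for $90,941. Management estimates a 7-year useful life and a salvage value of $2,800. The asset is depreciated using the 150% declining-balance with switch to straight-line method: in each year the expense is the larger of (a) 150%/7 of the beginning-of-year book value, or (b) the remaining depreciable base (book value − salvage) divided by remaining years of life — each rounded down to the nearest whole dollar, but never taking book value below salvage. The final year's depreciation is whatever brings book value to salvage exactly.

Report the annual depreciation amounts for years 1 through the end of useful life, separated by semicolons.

$19,487; $15,311; $12,030; $10,328; $10,328; $10,328; $10,329

Depreciable base = $90,941 − $2,800 = $88,141.
Year 1: DB = ⌊$90,941 × 150%/7⌋ = $19,487; SL = ⌊$88,141/7⌋ = $12,591 → take DB $19,487. Book value $71,454.
Year 2: DB = ⌊$71,454 × 150%/7⌋ = $15,311; SL = ⌊$68,654/6⌋ = $11,442 → take DB $15,311. Book value $56,143.
Year 3: DB = ⌊$56,143 × 150%/7⌋ = $12,030; SL = ⌊$53,343/5⌋ = $10,668 → take DB $12,030. Book value $44,113.
Year 4: DB = ⌊$44,113 × 150%/7⌋ = $9,452; SL = ⌊$41,313/4⌋ = $10,328 → take SL $10,328. Book value $33,785.
Year 5: DB = ⌊$33,785 × 150%/7⌋ = $7,239; SL = ⌊$30,985/3⌋ = $10,328 → take SL $10,328. Book value $23,457.
Year 6: DB = ⌊$23,457 × 150%/7⌋ = $5,026; SL = ⌊$20,657/2⌋ = $10,328 → take SL $10,328. Book value $13,129.
Year 7 (final): $13,129 − $2,800 = $10,329. Book value $2,800.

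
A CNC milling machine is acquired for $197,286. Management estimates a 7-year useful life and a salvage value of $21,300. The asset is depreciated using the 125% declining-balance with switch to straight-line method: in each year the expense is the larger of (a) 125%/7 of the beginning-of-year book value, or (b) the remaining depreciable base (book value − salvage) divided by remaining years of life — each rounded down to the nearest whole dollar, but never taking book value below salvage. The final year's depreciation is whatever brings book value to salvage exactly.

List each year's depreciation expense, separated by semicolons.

Depreciable base = $197,286 − $21,300 = $175,986.
Year 1: DB = ⌊$197,286 × 125%/7⌋ = $35,229; SL = ⌊$175,986/7⌋ = $25,140 → take DB $35,229. Book value $162,057.
Year 2: DB = ⌊$162,057 × 125%/7⌋ = $28,938; SL = ⌊$140,757/6⌋ = $23,459 → take DB $28,938. Book value $133,119.
Year 3: DB = ⌊$133,119 × 125%/7⌋ = $23,771; SL = ⌊$111,819/5⌋ = $22,363 → take DB $23,771. Book value $109,348.
Year 4: DB = ⌊$109,348 × 125%/7⌋ = $19,526; SL = ⌊$88,048/4⌋ = $22,012 → take SL $22,012. Book value $87,336.
Year 5: DB = ⌊$87,336 × 125%/7⌋ = $15,595; SL = ⌊$66,036/3⌋ = $22,012 → take SL $22,012. Book value $65,324.
Year 6: DB = ⌊$65,324 × 125%/7⌋ = $11,665; SL = ⌊$44,024/2⌋ = $22,012 → take SL $22,012. Book value $43,312.
Year 7 (final): $43,312 − $21,300 = $22,012. Book value $21,300.

$35,229; $28,938; $23,771; $22,012; $22,012; $22,012; $22,012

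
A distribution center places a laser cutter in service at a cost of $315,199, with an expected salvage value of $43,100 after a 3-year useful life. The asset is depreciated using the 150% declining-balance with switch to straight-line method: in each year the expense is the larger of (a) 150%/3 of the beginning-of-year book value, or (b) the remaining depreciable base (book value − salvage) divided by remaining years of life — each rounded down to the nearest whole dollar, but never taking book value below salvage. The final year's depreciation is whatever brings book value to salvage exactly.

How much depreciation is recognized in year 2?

Depreciable base = $315,199 − $43,100 = $272,099.
Year 1: DB = ⌊$315,199 × 150%/3⌋ = $157,599; SL = ⌊$272,099/3⌋ = $90,699 → take DB $157,599. Book value $157,600.
Year 2: DB = ⌊$157,600 × 150%/3⌋ = $78,800; SL = ⌊$114,500/2⌋ = $57,250 → take DB $78,800. Book value $78,800.

$78,800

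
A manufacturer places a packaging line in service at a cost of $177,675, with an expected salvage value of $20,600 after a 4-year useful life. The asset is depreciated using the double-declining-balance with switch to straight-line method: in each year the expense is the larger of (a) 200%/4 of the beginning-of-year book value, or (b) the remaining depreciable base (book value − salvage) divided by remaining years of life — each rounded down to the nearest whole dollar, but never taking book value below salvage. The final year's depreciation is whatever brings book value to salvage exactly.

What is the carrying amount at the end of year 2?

$44,419

Depreciable base = $177,675 − $20,600 = $157,075.
Year 1: DB = ⌊$177,675 × 200%/4⌋ = $88,837; SL = ⌊$157,075/4⌋ = $39,268 → take DB $88,837. Book value $88,838.
Year 2: DB = ⌊$88,838 × 200%/4⌋ = $44,419; SL = ⌊$68,238/3⌋ = $22,746 → take DB $44,419. Book value $44,419.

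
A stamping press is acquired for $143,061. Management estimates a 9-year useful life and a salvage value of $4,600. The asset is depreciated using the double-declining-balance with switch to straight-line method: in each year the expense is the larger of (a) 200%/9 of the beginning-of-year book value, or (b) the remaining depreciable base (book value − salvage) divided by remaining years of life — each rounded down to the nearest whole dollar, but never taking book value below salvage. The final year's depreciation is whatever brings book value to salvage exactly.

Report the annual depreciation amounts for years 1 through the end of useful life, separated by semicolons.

Depreciable base = $143,061 − $4,600 = $138,461.
Year 1: DB = ⌊$143,061 × 200%/9⌋ = $31,791; SL = ⌊$138,461/9⌋ = $15,384 → take DB $31,791. Book value $111,270.
Year 2: DB = ⌊$111,270 × 200%/9⌋ = $24,726; SL = ⌊$106,670/8⌋ = $13,333 → take DB $24,726. Book value $86,544.
Year 3: DB = ⌊$86,544 × 200%/9⌋ = $19,232; SL = ⌊$81,944/7⌋ = $11,706 → take DB $19,232. Book value $67,312.
Year 4: DB = ⌊$67,312 × 200%/9⌋ = $14,958; SL = ⌊$62,712/6⌋ = $10,452 → take DB $14,958. Book value $52,354.
Year 5: DB = ⌊$52,354 × 200%/9⌋ = $11,634; SL = ⌊$47,754/5⌋ = $9,550 → take DB $11,634. Book value $40,720.
Year 6: DB = ⌊$40,720 × 200%/9⌋ = $9,048; SL = ⌊$36,120/4⌋ = $9,030 → take DB $9,048. Book value $31,672.
Year 7: DB = ⌊$31,672 × 200%/9⌋ = $7,038; SL = ⌊$27,072/3⌋ = $9,024 → take SL $9,024. Book value $22,648.
Year 8: DB = ⌊$22,648 × 200%/9⌋ = $5,032; SL = ⌊$18,048/2⌋ = $9,024 → take SL $9,024. Book value $13,624.
Year 9 (final): $13,624 − $4,600 = $9,024. Book value $4,600.

$31,791; $24,726; $19,232; $14,958; $11,634; $9,048; $9,024; $9,024; $9,024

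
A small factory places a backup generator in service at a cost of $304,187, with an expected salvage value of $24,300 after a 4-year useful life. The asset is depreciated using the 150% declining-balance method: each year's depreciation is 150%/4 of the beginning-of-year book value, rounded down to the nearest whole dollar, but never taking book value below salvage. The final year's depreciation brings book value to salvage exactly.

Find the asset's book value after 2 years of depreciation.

Depreciable base = $304,187 − $24,300 = $279,887.
Year 1: ⌊$304,187 × 150%/4⌋ = $114,070. Book value $190,117.
Year 2: ⌊$190,117 × 150%/4⌋ = $71,293. Book value $118,824.

$118,824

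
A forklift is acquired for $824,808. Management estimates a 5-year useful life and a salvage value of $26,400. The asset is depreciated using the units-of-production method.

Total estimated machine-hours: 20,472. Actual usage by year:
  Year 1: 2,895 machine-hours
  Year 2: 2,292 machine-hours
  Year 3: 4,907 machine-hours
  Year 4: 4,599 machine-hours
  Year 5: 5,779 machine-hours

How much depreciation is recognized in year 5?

Depreciable base = $824,808 − $26,400 = $798,408.
Rate = $798,408 / 20,472 machine-hours = $39 per machine-hour.
Year 1: 2,895 × $39 = $112,905. Book value $711,903.
Year 2: 2,292 × $39 = $89,388. Book value $622,515.
Year 3: 4,907 × $39 = $191,373. Book value $431,142.
Year 4: 4,599 × $39 = $179,361. Book value $251,781.
Year 5: 5,779 × $39 = $225,381. Book value $26,400.

$225,381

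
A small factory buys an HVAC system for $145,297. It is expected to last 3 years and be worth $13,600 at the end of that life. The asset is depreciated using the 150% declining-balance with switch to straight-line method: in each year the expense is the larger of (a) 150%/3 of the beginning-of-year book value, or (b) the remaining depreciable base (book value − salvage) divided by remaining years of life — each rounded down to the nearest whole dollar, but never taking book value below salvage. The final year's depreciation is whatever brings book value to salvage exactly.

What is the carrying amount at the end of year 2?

$36,325

Depreciable base = $145,297 − $13,600 = $131,697.
Year 1: DB = ⌊$145,297 × 150%/3⌋ = $72,648; SL = ⌊$131,697/3⌋ = $43,899 → take DB $72,648. Book value $72,649.
Year 2: DB = ⌊$72,649 × 150%/3⌋ = $36,324; SL = ⌊$59,049/2⌋ = $29,524 → take DB $36,324. Book value $36,325.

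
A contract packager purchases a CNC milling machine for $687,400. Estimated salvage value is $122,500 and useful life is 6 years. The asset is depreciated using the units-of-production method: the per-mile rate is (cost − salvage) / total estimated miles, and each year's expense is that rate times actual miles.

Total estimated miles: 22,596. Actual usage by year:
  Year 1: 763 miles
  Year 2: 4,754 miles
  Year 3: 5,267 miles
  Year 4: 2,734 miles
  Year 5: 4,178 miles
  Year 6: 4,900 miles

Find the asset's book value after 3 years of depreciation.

$417,800

Depreciable base = $687,400 − $122,500 = $564,900.
Rate = $564,900 / 22,596 miles = $25 per mile.
Year 1: 763 × $25 = $19,075. Book value $668,325.
Year 2: 4,754 × $25 = $118,850. Book value $549,475.
Year 3: 5,267 × $25 = $131,675. Book value $417,800.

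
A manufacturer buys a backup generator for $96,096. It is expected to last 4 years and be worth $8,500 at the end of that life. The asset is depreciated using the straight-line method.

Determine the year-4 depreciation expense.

$21,899

Depreciable base = $96,096 − $8,500 = $87,596.
Annual expense = $87,596 / 4 = $21,899.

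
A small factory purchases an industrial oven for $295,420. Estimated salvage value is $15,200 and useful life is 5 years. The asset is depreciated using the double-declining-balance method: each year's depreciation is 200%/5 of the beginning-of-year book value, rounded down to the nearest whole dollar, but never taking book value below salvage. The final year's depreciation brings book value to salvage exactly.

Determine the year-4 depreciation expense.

Depreciable base = $295,420 − $15,200 = $280,220.
Year 1: ⌊$295,420 × 200%/5⌋ = $118,168. Book value $177,252.
Year 2: ⌊$177,252 × 200%/5⌋ = $70,900. Book value $106,352.
Year 3: ⌊$106,352 × 200%/5⌋ = $42,540. Book value $63,812.
Year 4: ⌊$63,812 × 200%/5⌋ = $25,524. Book value $38,288.

$25,524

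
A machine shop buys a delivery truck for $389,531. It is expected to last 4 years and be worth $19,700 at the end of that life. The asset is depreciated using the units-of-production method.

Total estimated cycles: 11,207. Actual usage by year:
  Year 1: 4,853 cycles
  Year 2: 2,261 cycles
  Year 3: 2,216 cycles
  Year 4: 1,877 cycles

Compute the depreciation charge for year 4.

$61,941

Depreciable base = $389,531 − $19,700 = $369,831.
Rate = $369,831 / 11,207 cycles = $33 per cycle.
Year 1: 4,853 × $33 = $160,149. Book value $229,382.
Year 2: 2,261 × $33 = $74,613. Book value $154,769.
Year 3: 2,216 × $33 = $73,128. Book value $81,641.
Year 4: 1,877 × $33 = $61,941. Book value $19,700.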